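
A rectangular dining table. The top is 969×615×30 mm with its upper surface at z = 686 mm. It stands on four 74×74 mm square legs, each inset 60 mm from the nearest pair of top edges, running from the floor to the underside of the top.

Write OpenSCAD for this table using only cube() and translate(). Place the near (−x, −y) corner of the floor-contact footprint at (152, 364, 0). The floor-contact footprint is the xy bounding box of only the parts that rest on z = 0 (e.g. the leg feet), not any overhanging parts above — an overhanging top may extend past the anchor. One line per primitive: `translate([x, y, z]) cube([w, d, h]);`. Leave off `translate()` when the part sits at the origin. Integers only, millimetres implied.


// leg_h = 686 - 30 = 656
translate([92, 304, 656]) cube([969, 615, 30]);
translate([152, 364, 0]) cube([74, 74, 656]);
translate([927, 364, 0]) cube([74, 74, 656]);
translate([152, 785, 0]) cube([74, 74, 656]);
translate([927, 785, 0]) cube([74, 74, 656]);


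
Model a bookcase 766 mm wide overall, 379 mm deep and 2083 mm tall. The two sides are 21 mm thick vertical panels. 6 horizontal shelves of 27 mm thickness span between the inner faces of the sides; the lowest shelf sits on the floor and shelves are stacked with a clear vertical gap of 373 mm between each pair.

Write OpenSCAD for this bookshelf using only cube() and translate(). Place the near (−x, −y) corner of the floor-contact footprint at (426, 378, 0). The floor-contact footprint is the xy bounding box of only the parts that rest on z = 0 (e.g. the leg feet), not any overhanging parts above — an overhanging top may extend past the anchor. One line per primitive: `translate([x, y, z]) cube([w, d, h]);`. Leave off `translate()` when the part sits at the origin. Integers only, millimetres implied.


translate([426, 378, 0]) cube([21, 379, 2083]);
translate([1171, 378, 0]) cube([21, 379, 2083]);
translate([447, 378, 0]) cube([724, 379, 27]);
translate([447, 378, 400]) cube([724, 379, 27]);
translate([447, 378, 800]) cube([724, 379, 27]);
translate([447, 378, 1200]) cube([724, 379, 27]);
translate([447, 378, 1600]) cube([724, 379, 27]);
translate([447, 378, 2000]) cube([724, 379, 27]);


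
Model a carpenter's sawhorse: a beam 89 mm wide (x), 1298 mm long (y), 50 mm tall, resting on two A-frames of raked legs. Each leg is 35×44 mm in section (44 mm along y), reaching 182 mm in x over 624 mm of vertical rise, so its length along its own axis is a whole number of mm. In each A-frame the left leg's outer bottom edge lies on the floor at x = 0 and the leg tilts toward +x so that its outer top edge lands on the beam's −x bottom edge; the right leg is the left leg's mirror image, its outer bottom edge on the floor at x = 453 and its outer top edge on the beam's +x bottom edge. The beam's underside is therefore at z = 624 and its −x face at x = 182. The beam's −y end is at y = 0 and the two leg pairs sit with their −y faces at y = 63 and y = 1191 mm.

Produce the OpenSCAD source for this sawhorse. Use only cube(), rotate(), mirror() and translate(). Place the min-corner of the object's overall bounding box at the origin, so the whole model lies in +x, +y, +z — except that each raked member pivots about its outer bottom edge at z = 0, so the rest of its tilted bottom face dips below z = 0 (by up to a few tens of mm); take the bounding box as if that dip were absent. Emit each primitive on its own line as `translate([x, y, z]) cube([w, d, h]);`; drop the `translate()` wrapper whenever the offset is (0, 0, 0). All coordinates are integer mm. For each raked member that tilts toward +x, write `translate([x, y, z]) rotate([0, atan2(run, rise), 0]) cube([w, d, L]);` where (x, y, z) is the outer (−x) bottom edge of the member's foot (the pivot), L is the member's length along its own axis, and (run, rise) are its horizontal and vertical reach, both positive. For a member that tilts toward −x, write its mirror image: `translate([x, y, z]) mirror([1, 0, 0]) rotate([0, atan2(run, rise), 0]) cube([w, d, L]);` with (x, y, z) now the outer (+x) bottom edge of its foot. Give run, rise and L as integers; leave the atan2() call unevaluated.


translate([182, 0, 624]) cube([89, 1298, 50]);
translate([0, 63, 0]) rotate([0, atan2(182, 624), 0]) cube([35, 44, 650]);
translate([453, 63, 0]) mirror([1, 0, 0]) rotate([0, atan2(182, 624), 0]) cube([35, 44, 650]);
translate([0, 1191, 0]) rotate([0, atan2(182, 624), 0]) cube([35, 44, 650]);
translate([453, 1191, 0]) mirror([1, 0, 0]) rotate([0, atan2(182, 624), 0]) cube([35, 44, 650]);


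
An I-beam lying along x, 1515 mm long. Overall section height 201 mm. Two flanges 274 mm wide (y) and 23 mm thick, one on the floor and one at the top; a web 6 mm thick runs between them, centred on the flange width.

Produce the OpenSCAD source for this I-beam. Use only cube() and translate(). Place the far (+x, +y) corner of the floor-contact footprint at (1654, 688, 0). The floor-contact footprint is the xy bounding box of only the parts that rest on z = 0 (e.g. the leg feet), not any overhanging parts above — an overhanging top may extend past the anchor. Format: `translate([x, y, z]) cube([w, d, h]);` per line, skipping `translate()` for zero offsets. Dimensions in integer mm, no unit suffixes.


translate([139, 414, 0]) cube([1515, 274, 23]);
translate([139, 548, 23]) cube([1515, 6, 155]);
translate([139, 414, 178]) cube([1515, 274, 23]);


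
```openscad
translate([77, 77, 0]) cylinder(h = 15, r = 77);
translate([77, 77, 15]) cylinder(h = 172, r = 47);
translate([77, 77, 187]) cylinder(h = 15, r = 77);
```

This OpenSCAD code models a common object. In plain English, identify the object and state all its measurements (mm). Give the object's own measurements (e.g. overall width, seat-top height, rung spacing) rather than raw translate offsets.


A spool: two coaxial disc flanges of radius 77 mm and thickness 15 mm, joined by a core cylinder of radius 47 mm and height 172 mm. The lower flange rests on z = 0 and the three cylinders share a vertical axis.


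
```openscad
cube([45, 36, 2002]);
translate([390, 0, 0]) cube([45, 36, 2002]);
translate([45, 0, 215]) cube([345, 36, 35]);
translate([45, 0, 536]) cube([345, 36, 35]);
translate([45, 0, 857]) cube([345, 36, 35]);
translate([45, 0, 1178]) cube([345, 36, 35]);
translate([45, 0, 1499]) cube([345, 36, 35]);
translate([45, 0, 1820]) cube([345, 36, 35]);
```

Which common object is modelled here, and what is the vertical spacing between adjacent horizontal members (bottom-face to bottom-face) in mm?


A ladder. The rung spacing is 321 mm.

Two tall 45×36 posts with 6 short bars between them — a ladder. Adjacent rungs sit at z = 215 and z = 536, so the spacing is 536 − 215 = 321 mm.


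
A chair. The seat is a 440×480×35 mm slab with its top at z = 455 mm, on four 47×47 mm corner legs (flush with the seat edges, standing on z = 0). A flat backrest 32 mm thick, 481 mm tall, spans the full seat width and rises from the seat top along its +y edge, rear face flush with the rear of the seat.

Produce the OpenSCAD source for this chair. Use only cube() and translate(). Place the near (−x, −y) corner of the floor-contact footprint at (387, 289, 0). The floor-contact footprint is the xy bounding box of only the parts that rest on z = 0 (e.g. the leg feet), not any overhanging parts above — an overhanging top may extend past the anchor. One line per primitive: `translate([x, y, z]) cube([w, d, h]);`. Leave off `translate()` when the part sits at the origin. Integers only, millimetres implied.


translate([387, 289, 420]) cube([440, 480, 35]);
translate([387, 289, 0]) cube([47, 47, 420]);
translate([780, 289, 0]) cube([47, 47, 420]);
translate([387, 722, 0]) cube([47, 47, 420]);
translate([780, 722, 0]) cube([47, 47, 420]);
translate([387, 737, 455]) cube([440, 32, 481]);


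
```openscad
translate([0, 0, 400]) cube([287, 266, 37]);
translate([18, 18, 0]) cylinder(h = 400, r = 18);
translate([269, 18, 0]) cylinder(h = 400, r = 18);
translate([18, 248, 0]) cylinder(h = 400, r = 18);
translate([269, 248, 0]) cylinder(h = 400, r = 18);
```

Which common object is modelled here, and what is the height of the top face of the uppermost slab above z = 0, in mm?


A stool. The seat height is 437 mm.

A 287×266×37 slab at z = 400 on four corner cylinders — a stool. The seat top is 400 + 37 = 437 mm.


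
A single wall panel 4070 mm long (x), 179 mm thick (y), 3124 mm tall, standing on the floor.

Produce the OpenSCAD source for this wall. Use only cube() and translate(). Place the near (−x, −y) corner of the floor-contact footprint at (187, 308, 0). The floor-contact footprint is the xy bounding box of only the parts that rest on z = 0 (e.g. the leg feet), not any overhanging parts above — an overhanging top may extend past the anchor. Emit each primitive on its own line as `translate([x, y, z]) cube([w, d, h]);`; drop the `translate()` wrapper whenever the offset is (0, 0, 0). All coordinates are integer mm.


translate([187, 308, 0]) cube([4070, 179, 3124]);


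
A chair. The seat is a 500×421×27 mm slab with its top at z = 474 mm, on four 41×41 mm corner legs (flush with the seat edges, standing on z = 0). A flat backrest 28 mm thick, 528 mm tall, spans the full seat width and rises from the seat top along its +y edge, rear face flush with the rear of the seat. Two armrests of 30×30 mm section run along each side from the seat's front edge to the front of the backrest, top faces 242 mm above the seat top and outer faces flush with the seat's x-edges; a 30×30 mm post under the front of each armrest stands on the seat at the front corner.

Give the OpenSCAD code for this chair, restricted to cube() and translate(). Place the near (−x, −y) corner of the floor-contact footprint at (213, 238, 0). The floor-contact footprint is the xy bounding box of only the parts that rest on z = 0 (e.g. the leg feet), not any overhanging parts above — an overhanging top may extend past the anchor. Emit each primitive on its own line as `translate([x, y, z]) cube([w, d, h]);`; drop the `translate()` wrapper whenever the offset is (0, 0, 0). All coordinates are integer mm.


// leg_h = 474 - 27 = 447
// arm post h = 242 - 30 = 212
translate([213, 238, 447]) cube([500, 421, 27]);
translate([213, 238, 0]) cube([41, 41, 447]);
translate([672, 238, 0]) cube([41, 41, 447]);
translate([213, 618, 0]) cube([41, 41, 447]);
translate([672, 618, 0]) cube([41, 41, 447]);
translate([213, 631, 474]) cube([500, 28, 528]);
translate([213, 238, 686]) cube([30, 393, 30]);
translate([683, 238, 686]) cube([30, 393, 30]);
translate([213, 238, 474]) cube([30, 30, 212]);
translate([683, 238, 474]) cube([30, 30, 212]);


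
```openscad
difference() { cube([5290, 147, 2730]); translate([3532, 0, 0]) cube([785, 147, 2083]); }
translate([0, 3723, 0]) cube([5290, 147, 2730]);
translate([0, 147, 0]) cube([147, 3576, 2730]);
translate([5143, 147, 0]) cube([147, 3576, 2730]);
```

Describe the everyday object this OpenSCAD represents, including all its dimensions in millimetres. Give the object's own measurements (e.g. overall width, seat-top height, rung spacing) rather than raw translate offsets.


A single room: four walls, each 2730 mm tall and 147 mm thick, enclosing an outside footprint 5290×3870 mm (x × y), no floor or roof. The front and back walls (−y and +y sides) run the full x-width; the side walls fit between their inner faces. A door opening 785 mm wide and 2083 mm tall is cut through the front wall from the floor up, its −x edge 3532 mm from the wall's −x end.


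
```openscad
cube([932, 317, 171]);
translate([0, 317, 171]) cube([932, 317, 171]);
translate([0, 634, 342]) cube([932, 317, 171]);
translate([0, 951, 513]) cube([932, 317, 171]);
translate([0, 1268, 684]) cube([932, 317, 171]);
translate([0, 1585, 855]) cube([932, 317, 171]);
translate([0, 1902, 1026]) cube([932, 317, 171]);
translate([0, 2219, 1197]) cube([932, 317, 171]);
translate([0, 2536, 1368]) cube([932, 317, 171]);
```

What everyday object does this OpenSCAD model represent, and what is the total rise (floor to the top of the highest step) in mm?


A staircase. The total rise is 1539 mm.

9 identical blocks, each offset up and back from the previous — a staircase. Each step is 171 mm tall and there are 9 of them, so the total rise is 9 × 171 = 1539 mm.


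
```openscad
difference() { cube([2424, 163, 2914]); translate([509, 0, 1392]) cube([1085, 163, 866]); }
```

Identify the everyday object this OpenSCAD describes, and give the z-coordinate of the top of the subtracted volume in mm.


A wall with a window opening. The window head height is 2258 mm.

A wall with a rectangular opening subtracted — a window. Sill at z = 1392, opening 866 mm tall, so the head is at 1392 + 866 = 2258 mm.


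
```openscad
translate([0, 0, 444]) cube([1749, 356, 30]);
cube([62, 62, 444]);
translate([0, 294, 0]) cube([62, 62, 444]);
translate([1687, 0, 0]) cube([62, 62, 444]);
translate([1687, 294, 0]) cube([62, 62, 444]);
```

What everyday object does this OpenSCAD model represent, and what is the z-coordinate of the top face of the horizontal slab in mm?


A bench. The seat-top height is 474 mm.

A long slab on four corner posts — a bench. The slab sits at z = 444 with thickness 30, so the top is 444 + 30 = 474 mm.


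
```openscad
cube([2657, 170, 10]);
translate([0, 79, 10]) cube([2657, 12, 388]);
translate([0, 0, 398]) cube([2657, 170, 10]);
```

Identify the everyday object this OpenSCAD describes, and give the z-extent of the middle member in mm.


An I-beam. The web height is 388 mm.

Two wide flanges with a thin centred web — an I-beam. Overall 408 mm minus two 10 mm flanges gives a web of 408 − 2·10 = 388 mm.


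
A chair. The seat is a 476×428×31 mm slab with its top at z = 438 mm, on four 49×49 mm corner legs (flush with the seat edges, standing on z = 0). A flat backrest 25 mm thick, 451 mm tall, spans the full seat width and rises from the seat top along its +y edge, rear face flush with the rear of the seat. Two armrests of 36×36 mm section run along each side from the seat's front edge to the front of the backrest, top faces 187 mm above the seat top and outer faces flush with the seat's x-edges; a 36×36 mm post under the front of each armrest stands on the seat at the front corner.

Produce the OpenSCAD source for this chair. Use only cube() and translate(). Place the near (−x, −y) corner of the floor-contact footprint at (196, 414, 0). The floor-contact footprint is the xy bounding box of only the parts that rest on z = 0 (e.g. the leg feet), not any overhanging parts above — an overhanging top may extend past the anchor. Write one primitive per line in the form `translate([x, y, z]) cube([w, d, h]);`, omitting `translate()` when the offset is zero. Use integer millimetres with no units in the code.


translate([196, 414, 407]) cube([476, 428, 31]);
translate([196, 414, 0]) cube([49, 49, 407]);
translate([623, 414, 0]) cube([49, 49, 407]);
translate([196, 793, 0]) cube([49, 49, 407]);
translate([623, 793, 0]) cube([49, 49, 407]);
translate([196, 817, 438]) cube([476, 25, 451]);
translate([196, 414, 589]) cube([36, 403, 36]);
translate([636, 414, 589]) cube([36, 403, 36]);
translate([196, 414, 438]) cube([36, 36, 151]);
translate([636, 414, 438]) cube([36, 36, 151]);


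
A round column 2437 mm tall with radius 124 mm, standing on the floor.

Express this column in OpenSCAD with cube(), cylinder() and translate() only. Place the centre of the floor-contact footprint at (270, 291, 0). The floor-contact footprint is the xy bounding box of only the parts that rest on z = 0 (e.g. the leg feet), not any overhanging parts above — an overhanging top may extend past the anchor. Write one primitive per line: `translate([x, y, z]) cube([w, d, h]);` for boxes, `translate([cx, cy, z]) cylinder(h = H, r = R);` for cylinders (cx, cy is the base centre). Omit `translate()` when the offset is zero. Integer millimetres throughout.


translate([270, 291, 0]) cylinder(h = 2437, r = 124);


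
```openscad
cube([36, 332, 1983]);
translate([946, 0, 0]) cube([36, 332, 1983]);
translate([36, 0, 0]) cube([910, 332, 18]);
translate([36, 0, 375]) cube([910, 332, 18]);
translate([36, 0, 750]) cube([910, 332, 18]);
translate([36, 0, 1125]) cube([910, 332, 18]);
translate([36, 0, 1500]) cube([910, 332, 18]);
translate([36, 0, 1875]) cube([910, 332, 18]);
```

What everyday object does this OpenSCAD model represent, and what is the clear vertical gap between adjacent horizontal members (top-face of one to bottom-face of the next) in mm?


A bookshelf. The clear shelf gap is 357 mm.

Two tall side panels with 6 horizontal boards between them — a bookshelf. The first two shelf undersides are at z = 0 and z = 375; with shelf thickness 18, the clear gap is 375 − 0 − 18 = 357 mm.


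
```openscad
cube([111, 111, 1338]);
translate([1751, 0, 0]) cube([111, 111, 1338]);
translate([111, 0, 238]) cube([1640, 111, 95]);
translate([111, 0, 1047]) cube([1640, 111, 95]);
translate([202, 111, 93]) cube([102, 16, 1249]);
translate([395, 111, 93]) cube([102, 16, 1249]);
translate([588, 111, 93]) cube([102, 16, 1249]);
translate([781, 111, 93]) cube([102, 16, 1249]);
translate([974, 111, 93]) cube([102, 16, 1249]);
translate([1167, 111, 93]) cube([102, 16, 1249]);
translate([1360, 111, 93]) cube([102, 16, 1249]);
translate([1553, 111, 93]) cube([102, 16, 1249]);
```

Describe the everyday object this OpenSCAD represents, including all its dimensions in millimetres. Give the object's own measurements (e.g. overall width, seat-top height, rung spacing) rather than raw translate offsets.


A fence section. Two 111×111 mm posts, 1338 mm tall, stand on the floor with a clear span of 1640 mm between their inner faces. Two horizontal rails of 111×95 mm section span the gap between the posts with their undersides at z = 238 mm and z = 1047 mm, flush with the posts' −y face. 8 pickets, each 102 mm wide, 16 mm thick and 1249 mm tall, are fixed to the +y face of the rails with their bottoms at z = 93 mm, spaced across the span with a 91 mm gap after the −x post and between neighbouring pickets, with 96 mm left before the +x post.


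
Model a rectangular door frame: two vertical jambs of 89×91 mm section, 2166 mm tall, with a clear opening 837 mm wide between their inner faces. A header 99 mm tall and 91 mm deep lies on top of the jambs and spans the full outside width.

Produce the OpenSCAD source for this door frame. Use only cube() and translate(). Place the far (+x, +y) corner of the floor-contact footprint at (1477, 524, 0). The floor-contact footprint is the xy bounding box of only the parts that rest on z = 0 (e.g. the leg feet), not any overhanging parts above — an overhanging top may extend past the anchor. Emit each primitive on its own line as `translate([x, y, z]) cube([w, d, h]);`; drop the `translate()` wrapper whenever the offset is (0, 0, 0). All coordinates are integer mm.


translate([462, 433, 0]) cube([89, 91, 2166]);
translate([1388, 433, 0]) cube([89, 91, 2166]);
translate([462, 433, 2166]) cube([1015, 91, 99]);


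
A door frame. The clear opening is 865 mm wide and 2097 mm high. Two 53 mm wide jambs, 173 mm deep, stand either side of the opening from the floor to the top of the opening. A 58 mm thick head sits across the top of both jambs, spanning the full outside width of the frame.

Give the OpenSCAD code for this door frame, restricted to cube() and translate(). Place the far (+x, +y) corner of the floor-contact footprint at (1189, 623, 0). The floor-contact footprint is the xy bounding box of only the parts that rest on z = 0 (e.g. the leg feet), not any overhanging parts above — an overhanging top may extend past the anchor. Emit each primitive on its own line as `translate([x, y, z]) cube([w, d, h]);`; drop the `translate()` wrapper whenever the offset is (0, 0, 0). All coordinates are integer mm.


translate([218, 450, 0]) cube([53, 173, 2097]);
translate([1136, 450, 0]) cube([53, 173, 2097]);
translate([218, 450, 2097]) cube([971, 173, 58]);


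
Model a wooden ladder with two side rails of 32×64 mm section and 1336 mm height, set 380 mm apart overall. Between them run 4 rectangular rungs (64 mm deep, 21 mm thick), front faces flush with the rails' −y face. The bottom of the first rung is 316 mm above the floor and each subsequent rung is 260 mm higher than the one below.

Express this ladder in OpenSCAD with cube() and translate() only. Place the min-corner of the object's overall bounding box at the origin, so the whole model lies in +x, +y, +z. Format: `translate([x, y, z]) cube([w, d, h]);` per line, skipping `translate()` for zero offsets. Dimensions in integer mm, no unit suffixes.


// rung span = 380 - 2*32 = 316
// rung[k] z = 316 + k*260
cube([32, 64, 1336]);
translate([348, 0, 0]) cube([32, 64, 1336]);
translate([32, 0, 316]) cube([316, 64, 21]);
translate([32, 0, 576]) cube([316, 64, 21]);
translate([32, 0, 836]) cube([316, 64, 21]);
translate([32, 0, 1096]) cube([316, 64, 21]);


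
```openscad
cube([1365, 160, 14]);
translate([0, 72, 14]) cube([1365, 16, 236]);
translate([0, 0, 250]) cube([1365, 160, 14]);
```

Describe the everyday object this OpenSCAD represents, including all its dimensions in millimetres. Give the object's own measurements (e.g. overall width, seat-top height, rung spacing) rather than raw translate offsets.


An I-beam lying along x, 1365 mm long. Overall section height 264 mm. Two flanges 160 mm wide (y) and 14 mm thick, one on the floor and one at the top; a web 16 mm thick runs between them, centred on the flange width.


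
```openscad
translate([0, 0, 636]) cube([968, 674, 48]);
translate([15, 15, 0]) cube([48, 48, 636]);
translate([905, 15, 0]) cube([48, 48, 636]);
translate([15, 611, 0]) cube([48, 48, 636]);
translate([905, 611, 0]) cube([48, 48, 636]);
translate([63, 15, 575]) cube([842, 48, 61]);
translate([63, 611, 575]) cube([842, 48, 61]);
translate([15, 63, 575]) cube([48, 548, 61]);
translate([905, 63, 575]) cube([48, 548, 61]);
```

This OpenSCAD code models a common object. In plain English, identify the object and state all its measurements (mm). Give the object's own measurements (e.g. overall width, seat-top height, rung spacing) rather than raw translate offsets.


A table: top 968 mm (x) × 674 mm (y), 48 mm thick, upper face at z = 684 mm, on four 48×48 mm square legs, each inset 15 mm from the nearest pair of top edges from z = 0 to the bottom of the top. Four apron rails, 48 mm thick and 61 mm tall, run between adjacent legs with their top edges flush with the underside of the top and their outer faces flush with the legs' outer faces.


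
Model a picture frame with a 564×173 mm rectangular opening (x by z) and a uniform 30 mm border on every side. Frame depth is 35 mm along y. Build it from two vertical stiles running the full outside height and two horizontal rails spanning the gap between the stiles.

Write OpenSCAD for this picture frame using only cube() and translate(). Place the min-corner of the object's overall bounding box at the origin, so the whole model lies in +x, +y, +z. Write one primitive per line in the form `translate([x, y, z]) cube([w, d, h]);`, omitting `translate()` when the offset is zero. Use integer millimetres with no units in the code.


cube([30, 35, 233]);
translate([594, 0, 0]) cube([30, 35, 233]);
translate([30, 0, 0]) cube([564, 35, 30]);
translate([30, 0, 203]) cube([564, 35, 30]);


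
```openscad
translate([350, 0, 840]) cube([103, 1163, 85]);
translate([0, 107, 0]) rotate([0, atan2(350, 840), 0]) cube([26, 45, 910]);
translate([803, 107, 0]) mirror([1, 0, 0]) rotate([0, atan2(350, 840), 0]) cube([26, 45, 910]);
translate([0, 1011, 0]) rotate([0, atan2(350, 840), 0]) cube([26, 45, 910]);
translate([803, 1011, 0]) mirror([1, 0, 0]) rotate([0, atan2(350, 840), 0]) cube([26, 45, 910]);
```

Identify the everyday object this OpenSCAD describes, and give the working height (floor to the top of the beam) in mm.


A sawhorse. The overall height is 925 mm.

A beam across two mirrored pairs of raked legs — a sawhorse. The beam's underside is at z = 840 (matching the legs' vertical rise in atan2(350, 840)) and the beam is 85 mm tall, so its top is at 840 + 85 = 925 mm. The raked legs top out at the beam's underside, so that is the highest point.


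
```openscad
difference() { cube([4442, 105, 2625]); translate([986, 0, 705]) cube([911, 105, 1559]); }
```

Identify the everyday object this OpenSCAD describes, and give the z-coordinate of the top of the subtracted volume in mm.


A wall with a window opening. The window head height is 2264 mm.

A wall with a rectangular opening subtracted — a window. Sill at z = 705, opening 1559 mm tall, so the head is at 705 + 1559 = 2264 mm.


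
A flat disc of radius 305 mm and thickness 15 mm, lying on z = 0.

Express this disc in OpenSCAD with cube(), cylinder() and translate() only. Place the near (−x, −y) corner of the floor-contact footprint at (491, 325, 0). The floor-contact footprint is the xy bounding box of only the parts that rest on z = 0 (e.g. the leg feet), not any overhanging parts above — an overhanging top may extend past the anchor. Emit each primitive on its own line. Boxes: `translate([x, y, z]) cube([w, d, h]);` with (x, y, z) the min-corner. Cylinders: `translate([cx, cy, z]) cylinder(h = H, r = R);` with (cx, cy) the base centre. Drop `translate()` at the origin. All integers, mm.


translate([796, 630, 0]) cylinder(h = 15, r = 305);


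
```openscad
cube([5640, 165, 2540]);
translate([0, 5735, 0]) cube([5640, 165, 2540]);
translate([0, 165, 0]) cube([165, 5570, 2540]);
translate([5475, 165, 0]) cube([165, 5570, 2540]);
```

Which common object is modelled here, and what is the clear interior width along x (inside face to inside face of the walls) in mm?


A house (or room) frame. The interior width is 5310 mm.

Four 2540 mm walls enclosing a rectangle with no floor or roof — a room or house frame. Outside width is 5640 mm and wall thickness is 165 mm, so the interior width is 5640 − 2 × 165 = 5310 mm.


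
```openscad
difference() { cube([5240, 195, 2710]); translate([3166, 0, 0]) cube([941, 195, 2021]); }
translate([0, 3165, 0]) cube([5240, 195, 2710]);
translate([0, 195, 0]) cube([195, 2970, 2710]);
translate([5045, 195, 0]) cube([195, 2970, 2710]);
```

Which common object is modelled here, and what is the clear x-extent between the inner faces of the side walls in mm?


A single room. The interior width is 4850 mm.

Four walls enclosing a rectangle with a door in the front wall — a room. Outside width 5240 minus two 195 mm walls gives 4850 mm.


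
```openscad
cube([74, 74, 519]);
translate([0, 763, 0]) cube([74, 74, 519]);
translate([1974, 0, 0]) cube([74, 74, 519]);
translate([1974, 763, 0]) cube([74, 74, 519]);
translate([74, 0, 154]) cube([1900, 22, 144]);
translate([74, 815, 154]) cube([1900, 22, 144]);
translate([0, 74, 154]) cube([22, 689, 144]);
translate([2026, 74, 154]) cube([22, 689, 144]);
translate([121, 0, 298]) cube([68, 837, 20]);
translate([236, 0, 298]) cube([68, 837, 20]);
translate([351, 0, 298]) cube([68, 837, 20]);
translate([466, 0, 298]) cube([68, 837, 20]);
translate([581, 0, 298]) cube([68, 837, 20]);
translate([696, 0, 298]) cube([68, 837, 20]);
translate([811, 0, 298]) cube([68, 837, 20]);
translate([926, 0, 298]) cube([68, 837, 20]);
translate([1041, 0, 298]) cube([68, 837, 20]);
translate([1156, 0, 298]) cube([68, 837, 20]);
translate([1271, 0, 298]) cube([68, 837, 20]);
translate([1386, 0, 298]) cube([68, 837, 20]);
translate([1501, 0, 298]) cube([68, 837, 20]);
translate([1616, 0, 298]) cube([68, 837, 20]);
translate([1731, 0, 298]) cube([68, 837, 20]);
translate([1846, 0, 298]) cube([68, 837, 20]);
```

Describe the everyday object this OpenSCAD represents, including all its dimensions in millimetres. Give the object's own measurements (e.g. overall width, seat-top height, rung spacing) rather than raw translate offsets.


A bed frame 2048 mm long (x) by 837 mm wide (y). Four 74×74 mm corner posts, 519 mm tall, at the corners of the footprint. Four rails of 22 mm thickness and 144 mm height run between adjacent posts with their undersides at z = 154 mm, their outer faces flush with the outside of the frame (the two x-running rails run between the posts' inner faces; the two y-running rails run between the posts' inner faces). 16 slats, each 68 mm wide (x) and 20 mm thick, lie across the top of the two x-running rails, running the full 837 mm width of the frame in y; along x they sit between the end posts with a 47 mm gap after the −x posts and between neighbouring slats, leaving 60 mm before the +x posts.


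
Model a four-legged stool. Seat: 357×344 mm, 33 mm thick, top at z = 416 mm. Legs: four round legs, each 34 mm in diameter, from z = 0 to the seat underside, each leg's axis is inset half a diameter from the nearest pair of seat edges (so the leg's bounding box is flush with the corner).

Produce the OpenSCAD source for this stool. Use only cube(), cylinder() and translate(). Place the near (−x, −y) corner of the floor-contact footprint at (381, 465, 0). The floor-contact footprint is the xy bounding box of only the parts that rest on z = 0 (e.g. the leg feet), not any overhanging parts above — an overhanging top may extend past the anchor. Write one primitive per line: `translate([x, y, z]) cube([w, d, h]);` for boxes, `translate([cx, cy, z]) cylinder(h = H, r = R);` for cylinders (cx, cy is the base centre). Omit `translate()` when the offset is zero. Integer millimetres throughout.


translate([381, 465, 383]) cube([357, 344, 33]);
translate([398, 482, 0]) cylinder(h = 383, r = 17);
translate([721, 482, 0]) cylinder(h = 383, r = 17);
translate([398, 792, 0]) cylinder(h = 383, r = 17);
translate([721, 792, 0]) cylinder(h = 383, r = 17);


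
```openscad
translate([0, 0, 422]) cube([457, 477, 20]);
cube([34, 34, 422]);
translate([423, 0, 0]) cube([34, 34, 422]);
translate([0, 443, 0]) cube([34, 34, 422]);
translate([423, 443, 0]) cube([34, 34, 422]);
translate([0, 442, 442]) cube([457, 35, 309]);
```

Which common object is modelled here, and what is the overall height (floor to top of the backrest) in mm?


A chair. The overall height is 751 mm.

A slab on four corner posts with a tall panel at the back — a chair. The seat slab sits at z = 422 with thickness 20, and the 309 mm backrest starts at the seat top, so the overall height is 422 + 20 + 309 = 751 mm.


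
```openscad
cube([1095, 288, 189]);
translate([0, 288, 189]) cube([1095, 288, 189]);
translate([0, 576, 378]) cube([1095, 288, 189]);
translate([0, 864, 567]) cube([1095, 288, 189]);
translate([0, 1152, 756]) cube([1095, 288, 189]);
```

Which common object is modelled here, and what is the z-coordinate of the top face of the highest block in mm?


A staircase. The total rise is 945 mm.

5 identical blocks, each offset up and back from the previous — a staircase. Each step is 189 mm tall and there are 5 of them, so the total rise is 5 × 189 = 945 mm.


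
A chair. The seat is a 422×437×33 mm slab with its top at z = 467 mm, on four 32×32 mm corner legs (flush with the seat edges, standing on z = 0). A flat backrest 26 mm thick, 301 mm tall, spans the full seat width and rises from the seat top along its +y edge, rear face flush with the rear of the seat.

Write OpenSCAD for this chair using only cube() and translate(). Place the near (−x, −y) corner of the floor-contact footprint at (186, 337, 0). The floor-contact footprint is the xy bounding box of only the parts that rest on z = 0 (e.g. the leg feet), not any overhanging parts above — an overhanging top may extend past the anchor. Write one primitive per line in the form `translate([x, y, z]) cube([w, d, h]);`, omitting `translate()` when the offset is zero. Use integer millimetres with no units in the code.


translate([186, 337, 434]) cube([422, 437, 33]);
translate([186, 337, 0]) cube([32, 32, 434]);
translate([576, 337, 0]) cube([32, 32, 434]);
translate([186, 742, 0]) cube([32, 32, 434]);
translate([576, 742, 0]) cube([32, 32, 434]);
translate([186, 748, 467]) cube([422, 26, 301]);


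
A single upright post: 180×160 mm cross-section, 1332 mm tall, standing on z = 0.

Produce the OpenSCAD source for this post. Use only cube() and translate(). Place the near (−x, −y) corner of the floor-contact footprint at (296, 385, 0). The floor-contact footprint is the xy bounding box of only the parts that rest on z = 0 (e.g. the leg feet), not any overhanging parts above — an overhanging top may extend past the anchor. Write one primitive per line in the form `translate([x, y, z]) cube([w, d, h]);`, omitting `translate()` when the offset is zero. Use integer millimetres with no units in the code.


translate([296, 385, 0]) cube([180, 160, 1332]);


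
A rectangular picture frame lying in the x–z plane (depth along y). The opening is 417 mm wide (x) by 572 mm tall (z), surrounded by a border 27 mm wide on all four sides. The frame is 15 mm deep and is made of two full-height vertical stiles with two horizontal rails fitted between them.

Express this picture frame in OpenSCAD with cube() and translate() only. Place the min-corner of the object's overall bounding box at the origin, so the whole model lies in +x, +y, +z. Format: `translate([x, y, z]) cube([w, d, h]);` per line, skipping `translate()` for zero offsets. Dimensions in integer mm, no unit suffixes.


cube([27, 15, 626]);
translate([444, 0, 0]) cube([27, 15, 626]);
translate([27, 0, 0]) cube([417, 15, 27]);
translate([27, 0, 599]) cube([417, 15, 27]);


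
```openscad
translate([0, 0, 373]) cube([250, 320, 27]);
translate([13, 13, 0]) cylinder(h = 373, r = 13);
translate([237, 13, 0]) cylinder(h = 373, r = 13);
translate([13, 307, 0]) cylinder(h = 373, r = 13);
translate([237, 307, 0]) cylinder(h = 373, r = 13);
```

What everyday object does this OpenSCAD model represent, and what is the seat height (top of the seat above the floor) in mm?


A stool. The seat height is 400 mm.

A 250×320×27 slab at z = 373 on four corner cylinders — a stool. The seat top is 373 + 27 = 400 mm.


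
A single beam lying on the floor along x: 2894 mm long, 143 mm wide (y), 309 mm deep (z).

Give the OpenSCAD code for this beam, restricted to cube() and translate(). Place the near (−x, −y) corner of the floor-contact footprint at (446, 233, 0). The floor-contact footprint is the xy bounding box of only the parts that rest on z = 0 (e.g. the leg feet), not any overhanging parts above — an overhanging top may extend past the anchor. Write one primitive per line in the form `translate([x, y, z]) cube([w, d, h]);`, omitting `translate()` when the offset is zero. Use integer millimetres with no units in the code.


translate([446, 233, 0]) cube([2894, 143, 309]);


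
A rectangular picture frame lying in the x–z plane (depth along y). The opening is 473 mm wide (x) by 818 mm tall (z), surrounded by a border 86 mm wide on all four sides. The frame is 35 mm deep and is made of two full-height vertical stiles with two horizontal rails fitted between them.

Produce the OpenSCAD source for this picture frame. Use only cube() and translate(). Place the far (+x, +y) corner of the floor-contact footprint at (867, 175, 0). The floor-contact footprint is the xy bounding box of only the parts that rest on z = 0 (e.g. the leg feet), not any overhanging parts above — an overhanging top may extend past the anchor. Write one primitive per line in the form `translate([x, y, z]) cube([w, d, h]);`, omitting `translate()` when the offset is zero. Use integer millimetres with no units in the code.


translate([222, 140, 0]) cube([86, 35, 990]);
translate([781, 140, 0]) cube([86, 35, 990]);
translate([308, 140, 0]) cube([473, 35, 86]);
translate([308, 140, 904]) cube([473, 35, 86]);


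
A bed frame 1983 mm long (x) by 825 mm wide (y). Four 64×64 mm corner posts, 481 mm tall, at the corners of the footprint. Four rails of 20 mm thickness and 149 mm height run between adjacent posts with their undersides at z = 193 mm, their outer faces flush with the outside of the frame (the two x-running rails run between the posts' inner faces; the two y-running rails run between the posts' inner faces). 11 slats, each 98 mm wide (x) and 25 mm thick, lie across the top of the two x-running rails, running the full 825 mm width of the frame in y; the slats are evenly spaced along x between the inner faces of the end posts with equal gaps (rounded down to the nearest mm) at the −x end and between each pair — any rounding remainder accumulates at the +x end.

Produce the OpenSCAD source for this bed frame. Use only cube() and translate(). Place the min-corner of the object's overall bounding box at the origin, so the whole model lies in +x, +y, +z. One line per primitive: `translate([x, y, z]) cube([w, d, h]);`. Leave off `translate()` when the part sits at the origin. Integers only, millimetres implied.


cube([64, 64, 481]);
translate([0, 761, 0]) cube([64, 64, 481]);
translate([1919, 0, 0]) cube([64, 64, 481]);
translate([1919, 761, 0]) cube([64, 64, 481]);
translate([64, 0, 193]) cube([1855, 20, 149]);
translate([64, 805, 193]) cube([1855, 20, 149]);
translate([0, 64, 193]) cube([20, 697, 149]);
translate([1963, 64, 193]) cube([20, 697, 149]);
translate([128, 0, 342]) cube([98, 825, 25]);
translate([290, 0, 342]) cube([98, 825, 25]);
translate([452, 0, 342]) cube([98, 825, 25]);
translate([614, 0, 342]) cube([98, 825, 25]);
translate([776, 0, 342]) cube([98, 825, 25]);
translate([938, 0, 342]) cube([98, 825, 25]);
translate([1100, 0, 342]) cube([98, 825, 25]);
translate([1262, 0, 342]) cube([98, 825, 25]);
translate([1424, 0, 342]) cube([98, 825, 25]);
translate([1586, 0, 342]) cube([98, 825, 25]);
translate([1748, 0, 342]) cube([98, 825, 25]);


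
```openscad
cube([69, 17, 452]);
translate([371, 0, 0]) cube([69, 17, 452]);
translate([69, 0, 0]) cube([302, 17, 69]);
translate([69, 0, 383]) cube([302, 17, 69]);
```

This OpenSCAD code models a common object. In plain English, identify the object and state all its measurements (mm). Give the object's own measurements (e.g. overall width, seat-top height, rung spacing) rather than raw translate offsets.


A rectangular picture frame lying in the x–z plane (depth along y). The opening is 302 mm wide (x) by 314 mm tall (z), surrounded by a border 69 mm wide on all four sides. The frame is 17 mm deep and is made of two full-height vertical stiles with two horizontal rails fitted between them.


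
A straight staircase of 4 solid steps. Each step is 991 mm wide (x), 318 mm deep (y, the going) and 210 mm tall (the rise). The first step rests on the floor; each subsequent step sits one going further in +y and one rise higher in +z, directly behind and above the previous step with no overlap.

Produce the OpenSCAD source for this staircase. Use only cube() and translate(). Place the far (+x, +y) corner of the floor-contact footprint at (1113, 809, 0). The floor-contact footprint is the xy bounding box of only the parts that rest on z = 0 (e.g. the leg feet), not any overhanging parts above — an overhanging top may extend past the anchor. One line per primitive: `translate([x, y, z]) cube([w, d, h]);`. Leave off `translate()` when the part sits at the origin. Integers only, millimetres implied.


translate([122, 491, 0]) cube([991, 318, 210]);
translate([122, 809, 210]) cube([991, 318, 210]);
translate([122, 1127, 420]) cube([991, 318, 210]);
translate([122, 1445, 630]) cube([991, 318, 210]);


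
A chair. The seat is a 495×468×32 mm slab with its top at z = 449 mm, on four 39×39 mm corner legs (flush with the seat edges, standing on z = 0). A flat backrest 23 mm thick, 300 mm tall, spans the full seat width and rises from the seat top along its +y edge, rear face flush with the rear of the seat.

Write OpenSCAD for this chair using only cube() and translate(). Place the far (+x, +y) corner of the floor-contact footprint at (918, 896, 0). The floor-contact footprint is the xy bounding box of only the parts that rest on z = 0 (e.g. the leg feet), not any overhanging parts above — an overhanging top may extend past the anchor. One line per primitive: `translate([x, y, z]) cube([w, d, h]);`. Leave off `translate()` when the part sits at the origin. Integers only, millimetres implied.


// leg_h = 449 - 32 = 417
translate([423, 428, 417]) cube([495, 468, 32]);
translate([423, 428, 0]) cube([39, 39, 417]);
translate([879, 428, 0]) cube([39, 39, 417]);
translate([423, 857, 0]) cube([39, 39, 417]);
translate([879, 857, 0]) cube([39, 39, 417]);
translate([423, 873, 449]) cube([495, 23, 300]);
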